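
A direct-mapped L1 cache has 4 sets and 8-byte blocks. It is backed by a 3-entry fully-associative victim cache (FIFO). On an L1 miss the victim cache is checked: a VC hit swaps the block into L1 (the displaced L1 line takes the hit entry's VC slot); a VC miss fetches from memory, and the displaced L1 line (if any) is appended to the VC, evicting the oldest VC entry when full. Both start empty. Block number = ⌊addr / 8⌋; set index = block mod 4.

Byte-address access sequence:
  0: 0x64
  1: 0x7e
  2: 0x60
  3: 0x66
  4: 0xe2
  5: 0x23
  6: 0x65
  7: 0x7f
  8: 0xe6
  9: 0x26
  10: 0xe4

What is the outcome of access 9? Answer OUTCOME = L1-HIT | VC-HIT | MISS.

#0 0x64→b12/s0 MISS; vc=[]
#1 0x7e→b15/s3 MISS; vc=[]
#2 0x60→b12/s0 L1-HIT; vc=[]
#3 0x66→b12/s0 L1-HIT; vc=[]
#4 0xe2→b28/s0 MISS; vc=[12]
#5 0x23→b4/s0 MISS; vc=[12,28]
#6 0x65→b12/s0 VC-HIT; vc=[4,28]
#7 0x7f→b15/s3 L1-HIT; vc=[4,28]
#8 0xe6→b28/s0 VC-HIT; vc=[4,12]
#9 0x26→b4/s0 VC-HIT; vc=[28,12]
#10 0xe4→b28/s0 VC-HIT; vc=[4,12]

OUTCOME = VC-HIT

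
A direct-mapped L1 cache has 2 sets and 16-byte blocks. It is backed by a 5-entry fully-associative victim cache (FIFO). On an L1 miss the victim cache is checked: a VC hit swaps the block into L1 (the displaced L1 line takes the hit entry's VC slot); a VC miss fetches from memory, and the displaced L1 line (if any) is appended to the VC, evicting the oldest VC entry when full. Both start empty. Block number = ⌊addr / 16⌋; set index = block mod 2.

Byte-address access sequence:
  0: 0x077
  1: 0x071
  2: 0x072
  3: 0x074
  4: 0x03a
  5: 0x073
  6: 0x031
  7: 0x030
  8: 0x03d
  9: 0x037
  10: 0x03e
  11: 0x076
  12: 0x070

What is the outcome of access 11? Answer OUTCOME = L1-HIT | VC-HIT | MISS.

OUTCOME = VC-HIT

0: 0x77 (blk 7, set 1) → MISS  vc=[]
1: 0x71 (blk 7, set 1) → L1-HIT  vc=[]
2: 0x72 (blk 7, set 1) → L1-HIT  vc=[]
3: 0x74 (blk 7, set 1) → L1-HIT  vc=[]
4: 0x3a (blk 3, set 1) → MISS  vc=[7]
5: 0x73 (blk 7, set 1) → VC-HIT  vc=[3]
6: 0x31 (blk 3, set 1) → VC-HIT  vc=[7]
7: 0x30 (blk 3, set 1) → L1-HIT  vc=[7]
8: 0x3d (blk 3, set 1) → L1-HIT  vc=[7]
9: 0x37 (blk 3, set 1) → L1-HIT  vc=[7]
10: 0x3e (blk 3, set 1) → L1-HIT  vc=[7]
11: 0x76 (blk 7, set 1) → VC-HIT  vc=[3]
12: 0x70 (blk 7, set 1) → L1-HIT  vc=[3]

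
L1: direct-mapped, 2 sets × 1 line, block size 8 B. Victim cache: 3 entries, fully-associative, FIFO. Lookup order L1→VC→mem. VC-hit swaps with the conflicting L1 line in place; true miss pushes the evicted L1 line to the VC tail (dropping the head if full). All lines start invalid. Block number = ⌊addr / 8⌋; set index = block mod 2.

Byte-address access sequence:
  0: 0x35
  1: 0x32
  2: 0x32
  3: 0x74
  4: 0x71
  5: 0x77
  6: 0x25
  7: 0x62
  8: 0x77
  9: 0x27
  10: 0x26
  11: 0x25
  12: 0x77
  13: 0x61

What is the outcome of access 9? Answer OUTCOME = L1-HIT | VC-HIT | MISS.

  [0] addr=0x35 blk=6 s=0: MISS | VC []
  [1] addr=0x32 blk=6 s=0: L1-HIT | VC []
  [2] addr=0x32 blk=6 s=0: L1-HIT | VC []
  [3] addr=0x74 blk=14 s=0: MISS | VC [6]
  [4] addr=0x71 blk=14 s=0: L1-HIT | VC [6]
  [5] addr=0x77 blk=14 s=0: L1-HIT | VC [6]
  [6] addr=0x25 blk=4 s=0: MISS | VC [6, 14]
  [7] addr=0x62 blk=12 s=0: MISS | VC [6, 14, 4]
  [8] addr=0x77 blk=14 s=0: VC-HIT | VC [6, 12, 4]
  [9] addr=0x27 blk=4 s=0: VC-HIT | VC [6, 12, 14]
  [10] addr=0x26 blk=4 s=0: L1-HIT | VC [6, 12, 14]
  [11] addr=0x25 blk=4 s=0: L1-HIT | VC [6, 12, 14]
  [12] addr=0x77 blk=14 s=0: VC-HIT | VC [6, 12, 4]
  [13] addr=0x61 blk=12 s=0: VC-HIT | VC [6, 14, 4]

OUTCOME = VC-HIT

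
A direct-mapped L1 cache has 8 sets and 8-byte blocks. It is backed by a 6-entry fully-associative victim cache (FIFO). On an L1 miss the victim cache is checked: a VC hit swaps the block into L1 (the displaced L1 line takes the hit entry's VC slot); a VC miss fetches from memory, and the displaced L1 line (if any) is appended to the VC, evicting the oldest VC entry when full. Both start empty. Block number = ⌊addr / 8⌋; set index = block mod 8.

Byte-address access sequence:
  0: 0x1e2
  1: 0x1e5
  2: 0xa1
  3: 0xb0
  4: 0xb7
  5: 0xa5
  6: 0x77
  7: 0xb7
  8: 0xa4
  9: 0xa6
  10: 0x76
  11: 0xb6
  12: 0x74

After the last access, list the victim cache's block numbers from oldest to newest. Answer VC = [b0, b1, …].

VC = [60, 22]

#0 0x1e2→b60/s4 MISS; vc=[]
#1 0x1e5→b60/s4 L1-HIT; vc=[]
#2 0xa1→b20/s4 MISS; vc=[60]
#3 0xb0→b22/s6 MISS; vc=[60]
#4 0xb7→b22/s6 L1-HIT; vc=[60]
#5 0xa5→b20/s4 L1-HIT; vc=[60]
#6 0x77→b14/s6 MISS; vc=[60,22]
#7 0xb7→b22/s6 VC-HIT; vc=[60,14]
#8 0xa4→b20/s4 L1-HIT; vc=[60,14]
#9 0xa6→b20/s4 L1-HIT; vc=[60,14]
#10 0x76→b14/s6 VC-HIT; vc=[60,22]
#11 0xb6→b22/s6 VC-HIT; vc=[60,14]
#12 0x74→b14/s6 VC-HIT; vc=[60,22]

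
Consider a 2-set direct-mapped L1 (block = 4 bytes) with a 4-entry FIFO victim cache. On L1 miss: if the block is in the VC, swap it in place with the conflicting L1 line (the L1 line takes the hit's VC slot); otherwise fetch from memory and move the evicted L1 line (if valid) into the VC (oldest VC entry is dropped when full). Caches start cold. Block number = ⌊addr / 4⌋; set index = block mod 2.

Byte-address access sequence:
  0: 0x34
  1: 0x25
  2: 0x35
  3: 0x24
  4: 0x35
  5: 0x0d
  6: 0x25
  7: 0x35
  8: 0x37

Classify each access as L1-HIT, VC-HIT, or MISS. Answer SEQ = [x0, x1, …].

  [0] addr=0x34 blk=13 s=1: MISS | VC []
  [1] addr=0x25 blk=9 s=1: MISS | VC [13]
  [2] addr=0x35 blk=13 s=1: VC-HIT | VC [9]
  [3] addr=0x24 blk=9 s=1: VC-HIT | VC [13]
  [4] addr=0x35 blk=13 s=1: VC-HIT | VC [9]
  [5] addr=0xd blk=3 s=1: MISS | VC [9, 13]
  [6] addr=0x25 blk=9 s=1: VC-HIT | VC [3, 13]
  [7] addr=0x35 blk=13 s=1: VC-HIT | VC [3, 9]
  [8] addr=0x37 blk=13 s=1: L1-HIT | VC [3, 9]

SEQ = [MISS, MISS, VC-HIT, VC-HIT, VC-HIT, MISS, VC-HIT, VC-HIT, L1-HIT]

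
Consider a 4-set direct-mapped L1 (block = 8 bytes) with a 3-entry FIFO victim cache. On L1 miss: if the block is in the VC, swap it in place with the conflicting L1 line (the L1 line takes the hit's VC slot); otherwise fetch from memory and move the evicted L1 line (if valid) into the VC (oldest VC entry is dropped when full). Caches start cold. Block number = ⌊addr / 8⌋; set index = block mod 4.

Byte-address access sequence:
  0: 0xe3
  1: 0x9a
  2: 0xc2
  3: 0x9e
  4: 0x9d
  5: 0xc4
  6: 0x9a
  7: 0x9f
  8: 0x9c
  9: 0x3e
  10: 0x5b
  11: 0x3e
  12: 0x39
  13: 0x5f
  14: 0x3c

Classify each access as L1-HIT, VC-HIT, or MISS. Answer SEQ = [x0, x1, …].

0: 0xe3 (blk 28, set 0) → MISS  vc=[]
1: 0x9a (blk 19, set 3) → MISS  vc=[]
2: 0xc2 (blk 24, set 0) → MISS  vc=[28]
3: 0x9e (blk 19, set 3) → L1-HIT  vc=[28]
4: 0x9d (blk 19, set 3) → L1-HIT  vc=[28]
5: 0xc4 (blk 24, set 0) → L1-HIT  vc=[28]
6: 0x9a (blk 19, set 3) → L1-HIT  vc=[28]
7: 0x9f (blk 19, set 3) → L1-HIT  vc=[28]
8: 0x9c (blk 19, set 3) → L1-HIT  vc=[28]
9: 0x3e (blk 7, set 3) → MISS  vc=[28, 19]
10: 0x5b (blk 11, set 3) → MISS  vc=[28, 19, 7]
11: 0x3e (blk 7, set 3) → VC-HIT  vc=[28, 19, 11]
12: 0x39 (blk 7, set 3) → L1-HIT  vc=[28, 19, 11]
13: 0x5f (blk 11, set 3) → VC-HIT  vc=[28, 19, 7]
14: 0x3c (blk 7, set 3) → VC-HIT  vc=[28, 19, 11]

SEQ = [MISS, MISS, MISS, L1-HIT, L1-HIT, L1-HIT, L1-HIT, L1-HIT, L1-HIT, MISS, MISS, VC-HIT, L1-HIT, VC-HIT, VC-HIT]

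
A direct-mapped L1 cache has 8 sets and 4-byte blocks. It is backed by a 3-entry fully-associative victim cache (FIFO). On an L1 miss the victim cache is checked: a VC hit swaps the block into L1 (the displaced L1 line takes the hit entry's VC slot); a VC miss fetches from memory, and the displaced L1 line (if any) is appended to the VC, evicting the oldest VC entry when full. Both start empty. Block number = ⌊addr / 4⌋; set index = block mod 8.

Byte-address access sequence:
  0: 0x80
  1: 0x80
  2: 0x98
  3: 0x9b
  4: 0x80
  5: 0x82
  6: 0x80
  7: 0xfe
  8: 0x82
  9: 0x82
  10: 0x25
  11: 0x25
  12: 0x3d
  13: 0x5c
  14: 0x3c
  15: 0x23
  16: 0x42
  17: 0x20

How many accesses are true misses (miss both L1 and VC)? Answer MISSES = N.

MISSES = 8

#0 0x80→b32/s0 MISS; vc=[]
#1 0x80→b32/s0 L1-HIT; vc=[]
#2 0x98→b38/s6 MISS; vc=[]
#3 0x9b→b38/s6 L1-HIT; vc=[]
#4 0x80→b32/s0 L1-HIT; vc=[]
#5 0x82→b32/s0 L1-HIT; vc=[]
#6 0x80→b32/s0 L1-HIT; vc=[]
#7 0xfe→b63/s7 MISS; vc=[]
#8 0x82→b32/s0 L1-HIT; vc=[]
#9 0x82→b32/s0 L1-HIT; vc=[]
#10 0x25→b9/s1 MISS; vc=[]
#11 0x25→b9/s1 L1-HIT; vc=[]
#12 0x3d→b15/s7 MISS; vc=[63]
#13 0x5c→b23/s7 MISS; vc=[63,15]
#14 0x3c→b15/s7 VC-HIT; vc=[63,23]
#15 0x23→b8/s0 MISS; vc=[63,23,32]
#16 0x42→b16/s0 MISS; vc=[23,32,8]
#17 0x20→b8/s0 VC-HIT; vc=[23,32,16]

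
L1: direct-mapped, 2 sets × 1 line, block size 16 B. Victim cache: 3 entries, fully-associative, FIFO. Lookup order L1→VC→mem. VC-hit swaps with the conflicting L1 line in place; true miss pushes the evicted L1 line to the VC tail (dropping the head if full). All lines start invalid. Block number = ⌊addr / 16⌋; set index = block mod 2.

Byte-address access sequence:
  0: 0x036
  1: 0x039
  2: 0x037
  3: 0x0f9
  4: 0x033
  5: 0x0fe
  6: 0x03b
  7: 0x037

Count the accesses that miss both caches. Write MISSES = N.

MISSES = 2

#0 0x36→b3/s1 MISS; vc=[]
#1 0x39→b3/s1 L1-HIT; vc=[]
#2 0x37→b3/s1 L1-HIT; vc=[]
#3 0xf9→b15/s1 MISS; vc=[3]
#4 0x33→b3/s1 VC-HIT; vc=[15]
#5 0xfe→b15/s1 VC-HIT; vc=[3]
#6 0x3b→b3/s1 VC-HIT; vc=[15]
#7 0x37→b3/s1 L1-HIT; vc=[15]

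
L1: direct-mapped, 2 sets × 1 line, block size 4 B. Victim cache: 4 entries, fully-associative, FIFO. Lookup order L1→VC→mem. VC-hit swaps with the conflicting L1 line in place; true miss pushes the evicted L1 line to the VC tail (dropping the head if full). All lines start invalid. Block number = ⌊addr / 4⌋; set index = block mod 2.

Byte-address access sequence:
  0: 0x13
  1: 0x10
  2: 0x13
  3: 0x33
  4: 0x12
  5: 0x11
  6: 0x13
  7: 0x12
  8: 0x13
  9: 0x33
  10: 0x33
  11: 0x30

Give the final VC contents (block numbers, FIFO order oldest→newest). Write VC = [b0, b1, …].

VC = [4]

#0 0x13→b4/s0 MISS; vc=[]
#1 0x10→b4/s0 L1-HIT; vc=[]
#2 0x13→b4/s0 L1-HIT; vc=[]
#3 0x33→b12/s0 MISS; vc=[4]
#4 0x12→b4/s0 VC-HIT; vc=[12]
#5 0x11→b4/s0 L1-HIT; vc=[12]
#6 0x13→b4/s0 L1-HIT; vc=[12]
#7 0x12→b4/s0 L1-HIT; vc=[12]
#8 0x13→b4/s0 L1-HIT; vc=[12]
#9 0x33→b12/s0 VC-HIT; vc=[4]
#10 0x33→b12/s0 L1-HIT; vc=[4]
#11 0x30→b12/s0 L1-HIT; vc=[4]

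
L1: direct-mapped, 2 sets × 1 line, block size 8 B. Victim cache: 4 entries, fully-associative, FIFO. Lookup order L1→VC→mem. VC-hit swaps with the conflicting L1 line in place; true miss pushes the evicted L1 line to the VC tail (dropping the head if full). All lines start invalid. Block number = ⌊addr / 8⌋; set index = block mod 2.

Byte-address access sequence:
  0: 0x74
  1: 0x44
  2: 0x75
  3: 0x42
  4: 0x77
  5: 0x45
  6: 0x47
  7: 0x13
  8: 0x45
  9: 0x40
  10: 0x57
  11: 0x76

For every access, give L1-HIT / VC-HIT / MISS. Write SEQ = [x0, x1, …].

SEQ = [MISS, MISS, VC-HIT, VC-HIT, VC-HIT, VC-HIT, L1-HIT, MISS, VC-HIT, L1-HIT, MISS, VC-HIT]

0: 0x74 (blk 14, set 0) → MISS  vc=[]
1: 0x44 (blk 8, set 0) → MISS  vc=[14]
2: 0x75 (blk 14, set 0) → VC-HIT  vc=[8]
3: 0x42 (blk 8, set 0) → VC-HIT  vc=[14]
4: 0x77 (blk 14, set 0) → VC-HIT  vc=[8]
5: 0x45 (blk 8, set 0) → VC-HIT  vc=[14]
6: 0x47 (blk 8, set 0) → L1-HIT  vc=[14]
7: 0x13 (blk 2, set 0) → MISS  vc=[14, 8]
8: 0x45 (blk 8, set 0) → VC-HIT  vc=[14, 2]
9: 0x40 (blk 8, set 0) → L1-HIT  vc=[14, 2]
10: 0x57 (blk 10, set 0) → MISS  vc=[14, 2, 8]
11: 0x76 (blk 14, set 0) → VC-HIT  vc=[10, 2, 8]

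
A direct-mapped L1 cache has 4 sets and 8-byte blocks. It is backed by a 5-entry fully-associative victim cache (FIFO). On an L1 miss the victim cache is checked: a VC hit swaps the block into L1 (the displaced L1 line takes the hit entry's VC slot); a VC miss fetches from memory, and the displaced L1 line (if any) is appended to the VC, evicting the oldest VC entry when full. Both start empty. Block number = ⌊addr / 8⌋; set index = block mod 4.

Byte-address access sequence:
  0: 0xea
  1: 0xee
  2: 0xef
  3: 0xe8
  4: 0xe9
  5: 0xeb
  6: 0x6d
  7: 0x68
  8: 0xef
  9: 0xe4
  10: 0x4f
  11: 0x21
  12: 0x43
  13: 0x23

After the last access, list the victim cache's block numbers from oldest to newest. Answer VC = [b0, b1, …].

VC = [13, 29, 28, 8]

0: 0xea (blk 29, set 1) → MISS  vc=[]
1: 0xee (blk 29, set 1) → L1-HIT  vc=[]
2: 0xef (blk 29, set 1) → L1-HIT  vc=[]
3: 0xe8 (blk 29, set 1) → L1-HIT  vc=[]
4: 0xe9 (blk 29, set 1) → L1-HIT  vc=[]
5: 0xeb (blk 29, set 1) → L1-HIT  vc=[]
6: 0x6d (blk 13, set 1) → MISS  vc=[29]
7: 0x68 (blk 13, set 1) → L1-HIT  vc=[29]
8: 0xef (blk 29, set 1) → VC-HIT  vc=[13]
9: 0xe4 (blk 28, set 0) → MISS  vc=[13]
10: 0x4f (blk 9, set 1) → MISS  vc=[13, 29]
11: 0x21 (blk 4, set 0) → MISS  vc=[13, 29, 28]
12: 0x43 (blk 8, set 0) → MISS  vc=[13, 29, 28, 4]
13: 0x23 (blk 4, set 0) → VC-HIT  vc=[13, 29, 28, 8]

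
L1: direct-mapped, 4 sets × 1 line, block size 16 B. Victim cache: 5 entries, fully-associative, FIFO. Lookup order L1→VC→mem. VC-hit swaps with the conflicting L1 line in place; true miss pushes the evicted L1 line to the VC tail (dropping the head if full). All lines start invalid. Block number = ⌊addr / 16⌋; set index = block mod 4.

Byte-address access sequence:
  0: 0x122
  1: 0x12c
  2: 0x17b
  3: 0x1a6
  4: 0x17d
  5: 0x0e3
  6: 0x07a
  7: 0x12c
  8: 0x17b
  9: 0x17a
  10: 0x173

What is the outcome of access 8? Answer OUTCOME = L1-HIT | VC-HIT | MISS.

OUTCOME = VC-HIT

0: 0x122 (blk 18, set 2) → MISS  vc=[]
1: 0x12c (blk 18, set 2) → L1-HIT  vc=[]
2: 0x17b (blk 23, set 3) → MISS  vc=[]
3: 0x1a6 (blk 26, set 2) → MISS  vc=[18]
4: 0x17d (blk 23, set 3) → L1-HIT  vc=[18]
5: 0xe3 (blk 14, set 2) → MISS  vc=[18, 26]
6: 0x7a (blk 7, set 3) → MISS  vc=[18, 26, 23]
7: 0x12c (blk 18, set 2) → VC-HIT  vc=[14, 26, 23]
8: 0x17b (blk 23, set 3) → VC-HIT  vc=[14, 26, 7]
9: 0x17a (blk 23, set 3) → L1-HIT  vc=[14, 26, 7]
10: 0x173 (blk 23, set 3) → L1-HIT  vc=[14, 26, 7]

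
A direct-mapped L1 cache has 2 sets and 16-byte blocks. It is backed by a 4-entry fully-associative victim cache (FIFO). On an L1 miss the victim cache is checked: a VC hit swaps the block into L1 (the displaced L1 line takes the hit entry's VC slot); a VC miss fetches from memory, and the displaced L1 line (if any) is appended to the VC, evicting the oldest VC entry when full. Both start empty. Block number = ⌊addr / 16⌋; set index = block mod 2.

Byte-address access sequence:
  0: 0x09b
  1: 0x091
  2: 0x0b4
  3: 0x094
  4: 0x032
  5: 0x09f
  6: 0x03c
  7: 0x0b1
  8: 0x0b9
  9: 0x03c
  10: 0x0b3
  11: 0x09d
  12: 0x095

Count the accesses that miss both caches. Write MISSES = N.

#0 0x9b→b9/s1 MISS; vc=[]
#1 0x91→b9/s1 L1-HIT; vc=[]
#2 0xb4→b11/s1 MISS; vc=[9]
#3 0x94→b9/s1 VC-HIT; vc=[11]
#4 0x32→b3/s1 MISS; vc=[11,9]
#5 0x9f→b9/s1 VC-HIT; vc=[11,3]
#6 0x3c→b3/s1 VC-HIT; vc=[11,9]
#7 0xb1→b11/s1 VC-HIT; vc=[3,9]
#8 0xb9→b11/s1 L1-HIT; vc=[3,9]
#9 0x3c→b3/s1 VC-HIT; vc=[11,9]
#10 0xb3→b11/s1 VC-HIT; vc=[3,9]
#11 0x9d→b9/s1 VC-HIT; vc=[3,11]
#12 0x95→b9/s1 L1-HIT; vc=[3,11]

MISSES = 3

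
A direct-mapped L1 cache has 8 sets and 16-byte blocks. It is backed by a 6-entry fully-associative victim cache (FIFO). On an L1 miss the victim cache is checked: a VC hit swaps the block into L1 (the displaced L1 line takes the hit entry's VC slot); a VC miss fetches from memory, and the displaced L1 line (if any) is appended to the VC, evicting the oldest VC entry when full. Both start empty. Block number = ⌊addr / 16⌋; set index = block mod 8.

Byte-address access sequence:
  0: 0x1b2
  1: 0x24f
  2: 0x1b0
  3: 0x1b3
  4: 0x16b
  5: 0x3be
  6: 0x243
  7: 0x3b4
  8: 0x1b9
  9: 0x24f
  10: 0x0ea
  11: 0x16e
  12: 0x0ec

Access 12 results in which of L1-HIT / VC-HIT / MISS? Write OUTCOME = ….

  [0] addr=0x1b2 blk=27 s=3: MISS | VC []
  [1] addr=0x24f blk=36 s=4: MISS | VC []
  [2] addr=0x1b0 blk=27 s=3: L1-HIT | VC []
  [3] addr=0x1b3 blk=27 s=3: L1-HIT | VC []
  [4] addr=0x16b blk=22 s=6: MISS | VC []
  [5] addr=0x3be blk=59 s=3: MISS | VC [27]
  [6] addr=0x243 blk=36 s=4: L1-HIT | VC [27]
  [7] addr=0x3b4 blk=59 s=3: L1-HIT | VC [27]
  [8] addr=0x1b9 blk=27 s=3: VC-HIT | VC [59]
  [9] addr=0x24f blk=36 s=4: L1-HIT | VC [59]
  [10] addr=0xea blk=14 s=6: MISS | VC [59, 22]
  [11] addr=0x16e blk=22 s=6: VC-HIT | VC [59, 14]
  [12] addr=0xec blk=14 s=6: VC-HIT | VC [59, 22]

OUTCOME = VC-HIT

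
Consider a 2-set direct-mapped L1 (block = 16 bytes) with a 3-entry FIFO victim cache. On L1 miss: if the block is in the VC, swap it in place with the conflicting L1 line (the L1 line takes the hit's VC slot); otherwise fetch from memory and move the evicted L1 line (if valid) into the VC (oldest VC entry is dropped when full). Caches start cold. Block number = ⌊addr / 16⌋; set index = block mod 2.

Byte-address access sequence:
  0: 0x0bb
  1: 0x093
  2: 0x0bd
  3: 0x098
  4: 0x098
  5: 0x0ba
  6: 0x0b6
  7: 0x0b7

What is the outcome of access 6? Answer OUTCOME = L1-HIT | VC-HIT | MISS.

OUTCOME = L1-HIT

  [0] addr=0xbb blk=11 s=1: MISS | VC []
  [1] addr=0x93 blk=9 s=1: MISS | VC [11]
  [2] addr=0xbd blk=11 s=1: VC-HIT | VC [9]
  [3] addr=0x98 blk=9 s=1: VC-HIT | VC [11]
  [4] addr=0x98 blk=9 s=1: L1-HIT | VC [11]
  [5] addr=0xba blk=11 s=1: VC-HIT | VC [9]
  [6] addr=0xb6 blk=11 s=1: L1-HIT | VC [9]
  [7] addr=0xb7 blk=11 s=1: L1-HIT | VC [9]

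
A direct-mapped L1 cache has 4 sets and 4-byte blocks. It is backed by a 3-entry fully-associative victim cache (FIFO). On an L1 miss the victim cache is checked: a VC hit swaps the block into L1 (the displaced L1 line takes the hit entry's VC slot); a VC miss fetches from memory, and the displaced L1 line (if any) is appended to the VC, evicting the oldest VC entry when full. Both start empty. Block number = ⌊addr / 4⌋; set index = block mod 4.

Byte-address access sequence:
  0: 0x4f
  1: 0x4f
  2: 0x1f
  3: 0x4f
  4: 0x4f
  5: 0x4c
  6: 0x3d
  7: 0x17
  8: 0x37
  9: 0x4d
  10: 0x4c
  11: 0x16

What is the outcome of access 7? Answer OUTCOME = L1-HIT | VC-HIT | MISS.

OUTCOME = MISS

#0 0x4f→b19/s3 MISS; vc=[]
#1 0x4f→b19/s3 L1-HIT; vc=[]
#2 0x1f→b7/s3 MISS; vc=[19]
#3 0x4f→b19/s3 VC-HIT; vc=[7]
#4 0x4f→b19/s3 L1-HIT; vc=[7]
#5 0x4c→b19/s3 L1-HIT; vc=[7]
#6 0x3d→b15/s3 MISS; vc=[7,19]
#7 0x17→b5/s1 MISS; vc=[7,19]
#8 0x37→b13/s1 MISS; vc=[7,19,5]
#9 0x4d→b19/s3 VC-HIT; vc=[7,15,5]
#10 0x4c→b19/s3 L1-HIT; vc=[7,15,5]
#11 0x16→b5/s1 VC-HIT; vc=[7,15,13]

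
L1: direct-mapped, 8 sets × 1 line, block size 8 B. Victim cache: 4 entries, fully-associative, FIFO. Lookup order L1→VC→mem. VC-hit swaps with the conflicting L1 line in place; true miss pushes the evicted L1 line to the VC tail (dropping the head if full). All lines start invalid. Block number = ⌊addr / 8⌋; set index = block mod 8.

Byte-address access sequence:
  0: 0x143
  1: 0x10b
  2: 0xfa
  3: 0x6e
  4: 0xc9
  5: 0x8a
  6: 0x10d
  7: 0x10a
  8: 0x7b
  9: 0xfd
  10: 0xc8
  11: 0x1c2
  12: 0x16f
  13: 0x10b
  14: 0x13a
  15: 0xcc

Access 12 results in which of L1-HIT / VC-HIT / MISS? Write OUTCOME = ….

#0 0x143→b40/s0 MISS; vc=[]
#1 0x10b→b33/s1 MISS; vc=[]
#2 0xfa→b31/s7 MISS; vc=[]
#3 0x6e→b13/s5 MISS; vc=[]
#4 0xc9→b25/s1 MISS; vc=[33]
#5 0x8a→b17/s1 MISS; vc=[33,25]
#6 0x10d→b33/s1 VC-HIT; vc=[17,25]
#7 0x10a→b33/s1 L1-HIT; vc=[17,25]
#8 0x7b→b15/s7 MISS; vc=[17,25,31]
#9 0xfd→b31/s7 VC-HIT; vc=[17,25,15]
#10 0xc8→b25/s1 VC-HIT; vc=[17,33,15]
#11 0x1c2→b56/s0 MISS; vc=[17,33,15,40]
#12 0x16f→b45/s5 MISS; vc=[33,15,40,13]
#13 0x10b→b33/s1 VC-HIT; vc=[25,15,40,13]
#14 0x13a→b39/s7 MISS; vc=[15,40,13,31]
#15 0xcc→b25/s1 MISS; vc=[40,13,31,33]

OUTCOME = MISS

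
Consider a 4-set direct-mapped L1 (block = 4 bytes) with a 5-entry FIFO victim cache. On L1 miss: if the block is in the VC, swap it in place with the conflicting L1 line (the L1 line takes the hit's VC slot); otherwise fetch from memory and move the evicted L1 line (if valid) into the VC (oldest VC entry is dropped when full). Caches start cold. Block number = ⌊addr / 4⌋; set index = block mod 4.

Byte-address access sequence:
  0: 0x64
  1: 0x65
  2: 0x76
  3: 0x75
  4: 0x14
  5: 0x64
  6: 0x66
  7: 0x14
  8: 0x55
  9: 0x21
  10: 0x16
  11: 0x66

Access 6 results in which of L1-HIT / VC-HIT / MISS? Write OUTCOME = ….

OUTCOME = L1-HIT

#0 0x64→b25/s1 MISS; vc=[]
#1 0x65→b25/s1 L1-HIT; vc=[]
#2 0x76→b29/s1 MISS; vc=[25]
#3 0x75→b29/s1 L1-HIT; vc=[25]
#4 0x14→b5/s1 MISS; vc=[25,29]
#5 0x64→b25/s1 VC-HIT; vc=[5,29]
#6 0x66→b25/s1 L1-HIT; vc=[5,29]
#7 0x14→b5/s1 VC-HIT; vc=[25,29]
#8 0x55→b21/s1 MISS; vc=[25,29,5]
#9 0x21→b8/s0 MISS; vc=[25,29,5]
#10 0x16→b5/s1 VC-HIT; vc=[25,29,21]
#11 0x66→b25/s1 VC-HIT; vc=[5,29,21]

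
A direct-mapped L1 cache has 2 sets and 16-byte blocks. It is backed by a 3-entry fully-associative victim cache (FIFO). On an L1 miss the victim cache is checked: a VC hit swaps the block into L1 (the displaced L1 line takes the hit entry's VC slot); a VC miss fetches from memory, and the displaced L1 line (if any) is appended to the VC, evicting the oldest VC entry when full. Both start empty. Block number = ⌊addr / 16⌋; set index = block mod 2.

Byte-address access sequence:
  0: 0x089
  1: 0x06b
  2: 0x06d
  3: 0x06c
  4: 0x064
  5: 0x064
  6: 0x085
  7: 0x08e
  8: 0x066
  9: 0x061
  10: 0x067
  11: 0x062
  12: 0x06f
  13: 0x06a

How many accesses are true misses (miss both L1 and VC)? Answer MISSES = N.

MISSES = 2

  [0] addr=0x89 blk=8 s=0: MISS | VC []
  [1] addr=0x6b blk=6 s=0: MISS | VC [8]
  [2] addr=0x6d blk=6 s=0: L1-HIT | VC [8]
  [3] addr=0x6c blk=6 s=0: L1-HIT | VC [8]
  [4] addr=0x64 blk=6 s=0: L1-HIT | VC [8]
  [5] addr=0x64 blk=6 s=0: L1-HIT | VC [8]
  [6] addr=0x85 blk=8 s=0: VC-HIT | VC [6]
  [7] addr=0x8e blk=8 s=0: L1-HIT | VC [6]
  [8] addr=0x66 blk=6 s=0: VC-HIT | VC [8]
  [9] addr=0x61 blk=6 s=0: L1-HIT | VC [8]
  [10] addr=0x67 blk=6 s=0: L1-HIT | VC [8]
  [11] addr=0x62 blk=6 s=0: L1-HIT | VC [8]
  [12] addr=0x6f blk=6 s=0: L1-HIT | VC [8]
  [13] addr=0x6a blk=6 s=0: L1-HIT | VC [8]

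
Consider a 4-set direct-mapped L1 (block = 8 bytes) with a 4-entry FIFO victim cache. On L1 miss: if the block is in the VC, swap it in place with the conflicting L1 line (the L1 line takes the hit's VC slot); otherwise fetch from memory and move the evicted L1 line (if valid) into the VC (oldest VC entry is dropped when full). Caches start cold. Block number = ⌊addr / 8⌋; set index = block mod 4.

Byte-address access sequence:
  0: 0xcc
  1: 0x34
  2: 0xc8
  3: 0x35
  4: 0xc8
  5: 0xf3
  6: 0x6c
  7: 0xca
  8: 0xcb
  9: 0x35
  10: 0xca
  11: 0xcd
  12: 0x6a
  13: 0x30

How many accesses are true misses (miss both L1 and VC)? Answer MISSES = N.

#0 0xcc→b25/s1 MISS; vc=[]
#1 0x34→b6/s2 MISS; vc=[]
#2 0xc8→b25/s1 L1-HIT; vc=[]
#3 0x35→b6/s2 L1-HIT; vc=[]
#4 0xc8→b25/s1 L1-HIT; vc=[]
#5 0xf3→b30/s2 MISS; vc=[6]
#6 0x6c→b13/s1 MISS; vc=[6,25]
#7 0xca→b25/s1 VC-HIT; vc=[6,13]
#8 0xcb→b25/s1 L1-HIT; vc=[6,13]
#9 0x35→b6/s2 VC-HIT; vc=[30,13]
#10 0xca→b25/s1 L1-HIT; vc=[30,13]
#11 0xcd→b25/s1 L1-HIT; vc=[30,13]
#12 0x6a→b13/s1 VC-HIT; vc=[30,25]
#13 0x30→b6/s2 L1-HIT; vc=[30,25]

MISSES = 4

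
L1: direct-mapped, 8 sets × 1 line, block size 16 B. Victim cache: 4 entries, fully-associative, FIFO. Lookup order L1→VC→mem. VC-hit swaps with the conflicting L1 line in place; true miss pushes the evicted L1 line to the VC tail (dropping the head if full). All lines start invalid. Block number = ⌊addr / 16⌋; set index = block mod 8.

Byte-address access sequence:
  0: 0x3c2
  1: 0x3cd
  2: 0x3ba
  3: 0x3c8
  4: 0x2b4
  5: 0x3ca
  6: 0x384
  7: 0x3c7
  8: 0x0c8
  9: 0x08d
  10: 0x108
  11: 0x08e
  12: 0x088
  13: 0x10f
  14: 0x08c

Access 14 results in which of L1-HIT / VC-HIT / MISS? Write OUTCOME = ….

OUTCOME = VC-HIT

  [0] addr=0x3c2 blk=60 s=4: MISS | VC []
  [1] addr=0x3cd blk=60 s=4: L1-HIT | VC []
  [2] addr=0x3ba blk=59 s=3: MISS | VC []
  [3] addr=0x3c8 blk=60 s=4: L1-HIT | VC []
  [4] addr=0x2b4 blk=43 s=3: MISS | VC [59]
  [5] addr=0x3ca blk=60 s=4: L1-HIT | VC [59]
  [6] addr=0x384 blk=56 s=0: MISS | VC [59]
  [7] addr=0x3c7 blk=60 s=4: L1-HIT | VC [59]
  [8] addr=0xc8 blk=12 s=4: MISS | VC [59, 60]
  [9] addr=0x8d blk=8 s=0: MISS | VC [59, 60, 56]
  [10] addr=0x108 blk=16 s=0: MISS | VC [59, 60, 56, 8]
  [11] addr=0x8e blk=8 s=0: VC-HIT | VC [59, 60, 56, 16]
  [12] addr=0x88 blk=8 s=0: L1-HIT | VC [59, 60, 56, 16]
  [13] addr=0x10f blk=16 s=0: VC-HIT | VC [59, 60, 56, 8]
  [14] addr=0x8c blk=8 s=0: VC-HIT | VC [59, 60, 56, 16]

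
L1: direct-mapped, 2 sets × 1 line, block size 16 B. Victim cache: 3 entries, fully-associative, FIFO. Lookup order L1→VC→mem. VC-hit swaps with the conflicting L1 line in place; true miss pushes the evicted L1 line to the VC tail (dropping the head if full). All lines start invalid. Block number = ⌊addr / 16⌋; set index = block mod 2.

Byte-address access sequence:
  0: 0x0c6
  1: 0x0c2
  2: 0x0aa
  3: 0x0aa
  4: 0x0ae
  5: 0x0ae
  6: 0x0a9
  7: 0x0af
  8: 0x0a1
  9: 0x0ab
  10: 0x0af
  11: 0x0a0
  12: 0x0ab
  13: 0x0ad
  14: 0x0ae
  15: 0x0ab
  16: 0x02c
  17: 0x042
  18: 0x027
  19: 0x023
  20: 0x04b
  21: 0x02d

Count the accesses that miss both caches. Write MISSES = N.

0: 0xc6 (blk 12, set 0) → MISS  vc=[]
1: 0xc2 (blk 12, set 0) → L1-HIT  vc=[]
2: 0xaa (blk 10, set 0) → MISS  vc=[12]
3: 0xaa (blk 10, set 0) → L1-HIT  vc=[12]
4: 0xae (blk 10, set 0) → L1-HIT  vc=[12]
5: 0xae (blk 10, set 0) → L1-HIT  vc=[12]
6: 0xa9 (blk 10, set 0) → L1-HIT  vc=[12]
7: 0xaf (blk 10, set 0) → L1-HIT  vc=[12]
8: 0xa1 (blk 10, set 0) → L1-HIT  vc=[12]
9: 0xab (blk 10, set 0) → L1-HIT  vc=[12]
10: 0xaf (blk 10, set 0) → L1-HIT  vc=[12]
11: 0xa0 (blk 10, set 0) → L1-HIT  vc=[12]
12: 0xab (blk 10, set 0) → L1-HIT  vc=[12]
13: 0xad (blk 10, set 0) → L1-HIT  vc=[12]
14: 0xae (blk 10, set 0) → L1-HIT  vc=[12]
15: 0xab (blk 10, set 0) → L1-HIT  vc=[12]
16: 0x2c (blk 2, set 0) → MISS  vc=[12, 10]
17: 0x42 (blk 4, set 0) → MISS  vc=[12, 10, 2]
18: 0x27 (blk 2, set 0) → VC-HIT  vc=[12, 10, 4]
19: 0x23 (blk 2, set 0) → L1-HIT  vc=[12, 10, 4]
20: 0x4b (blk 4, set 0) → VC-HIT  vc=[12, 10, 2]
21: 0x2d (blk 2, set 0) → VC-HIT  vc=[12, 10, 4]

MISSES = 4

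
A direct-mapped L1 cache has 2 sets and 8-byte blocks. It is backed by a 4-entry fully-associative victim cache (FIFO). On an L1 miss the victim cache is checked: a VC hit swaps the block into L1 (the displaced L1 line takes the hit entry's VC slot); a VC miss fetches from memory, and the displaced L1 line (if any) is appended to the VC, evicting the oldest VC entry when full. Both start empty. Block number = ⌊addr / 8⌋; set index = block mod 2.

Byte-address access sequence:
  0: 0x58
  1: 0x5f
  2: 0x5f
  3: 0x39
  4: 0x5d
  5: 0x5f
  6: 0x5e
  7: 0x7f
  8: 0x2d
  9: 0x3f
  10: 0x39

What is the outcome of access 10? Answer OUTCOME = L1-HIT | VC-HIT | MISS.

OUTCOME = L1-HIT

  [0] addr=0x58 blk=11 s=1: MISS | VC []
  [1] addr=0x5f blk=11 s=1: L1-HIT | VC []
  [2] addr=0x5f blk=11 s=1: L1-HIT | VC []
  [3] addr=0x39 blk=7 s=1: MISS | VC [11]
  [4] addr=0x5d blk=11 s=1: VC-HIT | VC [7]
  [5] addr=0x5f blk=11 s=1: L1-HIT | VC [7]
  [6] addr=0x5e blk=11 s=1: L1-HIT | VC [7]
  [7] addr=0x7f blk=15 s=1: MISS | VC [7, 11]
  [8] addr=0x2d blk=5 s=1: MISS | VC [7, 11, 15]
  [9] addr=0x3f blk=7 s=1: VC-HIT | VC [5, 11, 15]
  [10] addr=0x39 blk=7 s=1: L1-HIT | VC [5, 11, 15]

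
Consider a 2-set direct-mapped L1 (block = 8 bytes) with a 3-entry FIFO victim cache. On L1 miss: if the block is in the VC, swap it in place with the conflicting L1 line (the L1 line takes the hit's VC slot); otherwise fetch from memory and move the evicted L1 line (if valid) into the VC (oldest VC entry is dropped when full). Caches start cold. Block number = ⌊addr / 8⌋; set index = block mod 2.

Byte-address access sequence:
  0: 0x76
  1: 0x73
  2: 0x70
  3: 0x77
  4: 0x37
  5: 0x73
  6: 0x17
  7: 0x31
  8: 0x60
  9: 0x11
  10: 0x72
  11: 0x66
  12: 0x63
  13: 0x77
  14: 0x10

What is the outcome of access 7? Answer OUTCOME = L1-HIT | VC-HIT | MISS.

  [0] addr=0x76 blk=14 s=0: MISS | VC []
  [1] addr=0x73 blk=14 s=0: L1-HIT | VC []
  [2] addr=0x70 blk=14 s=0: L1-HIT | VC []
  [3] addr=0x77 blk=14 s=0: L1-HIT | VC []
  [4] addr=0x37 blk=6 s=0: MISS | VC [14]
  [5] addr=0x73 blk=14 s=0: VC-HIT | VC [6]
  [6] addr=0x17 blk=2 s=0: MISS | VC [6, 14]
  [7] addr=0x31 blk=6 s=0: VC-HIT | VC [2, 14]
  [8] addr=0x60 blk=12 s=0: MISS | VC [2, 14, 6]
  [9] addr=0x11 blk=2 s=0: VC-HIT | VC [12, 14, 6]
  [10] addr=0x72 blk=14 s=0: VC-HIT | VC [12, 2, 6]
  [11] addr=0x66 blk=12 s=0: VC-HIT | VC [14, 2, 6]
  [12] addr=0x63 blk=12 s=0: L1-HIT | VC [14, 2, 6]
  [13] addr=0x77 blk=14 s=0: VC-HIT | VC [12, 2, 6]
  [14] addr=0x10 blk=2 s=0: VC-HIT | VC [12, 14, 6]

OUTCOME = VC-HIT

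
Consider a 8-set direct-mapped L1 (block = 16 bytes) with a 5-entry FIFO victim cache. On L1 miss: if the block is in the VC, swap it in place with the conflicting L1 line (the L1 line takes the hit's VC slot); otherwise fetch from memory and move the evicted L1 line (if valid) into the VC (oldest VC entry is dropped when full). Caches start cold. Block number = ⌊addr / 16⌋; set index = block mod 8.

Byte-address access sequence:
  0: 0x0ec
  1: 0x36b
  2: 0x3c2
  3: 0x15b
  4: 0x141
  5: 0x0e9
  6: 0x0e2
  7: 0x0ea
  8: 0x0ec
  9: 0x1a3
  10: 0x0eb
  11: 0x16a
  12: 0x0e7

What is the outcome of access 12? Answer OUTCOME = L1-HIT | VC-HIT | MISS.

OUTCOME = VC-HIT

  [0] addr=0xec blk=14 s=6: MISS | VC []
  [1] addr=0x36b blk=54 s=6: MISS | VC [14]
  [2] addr=0x3c2 blk=60 s=4: MISS | VC [14]
  [3] addr=0x15b blk=21 s=5: MISS | VC [14]
  [4] addr=0x141 blk=20 s=4: MISS | VC [14, 60]
  [5] addr=0xe9 blk=14 s=6: VC-HIT | VC [54, 60]
  [6] addr=0xe2 blk=14 s=6: L1-HIT | VC [54, 60]
  [7] addr=0xea blk=14 s=6: L1-HIT | VC [54, 60]
  [8] addr=0xec blk=14 s=6: L1-HIT | VC [54, 60]
  [9] addr=0x1a3 blk=26 s=2: MISS | VC [54, 60]
  [10] addr=0xeb blk=14 s=6: L1-HIT | VC [54, 60]
  [11] addr=0x16a blk=22 s=6: MISS | VC [54, 60, 14]
  [12] addr=0xe7 blk=14 s=6: VC-HIT | VC [54, 60, 22]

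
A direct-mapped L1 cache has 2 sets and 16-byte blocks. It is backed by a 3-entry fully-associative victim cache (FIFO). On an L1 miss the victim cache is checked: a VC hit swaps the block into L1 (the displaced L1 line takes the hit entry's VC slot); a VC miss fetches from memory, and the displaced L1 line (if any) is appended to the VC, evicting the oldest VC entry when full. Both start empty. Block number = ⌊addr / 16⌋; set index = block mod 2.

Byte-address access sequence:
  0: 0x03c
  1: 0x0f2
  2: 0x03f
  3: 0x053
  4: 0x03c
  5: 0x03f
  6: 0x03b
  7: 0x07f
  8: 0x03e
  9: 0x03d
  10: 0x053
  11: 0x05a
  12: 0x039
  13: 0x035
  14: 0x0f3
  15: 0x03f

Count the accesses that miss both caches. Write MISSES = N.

MISSES = 4

  [0] addr=0x3c blk=3 s=1: MISS | VC []
  [1] addr=0xf2 blk=15 s=1: MISS | VC [3]
  [2] addr=0x3f blk=3 s=1: VC-HIT | VC [15]
  [3] addr=0x53 blk=5 s=1: MISS | VC [15, 3]
  [4] addr=0x3c blk=3 s=1: VC-HIT | VC [15, 5]
  [5] addr=0x3f blk=3 s=1: L1-HIT | VC [15, 5]
  [6] addr=0x3b blk=3 s=1: L1-HIT | VC [15, 5]
  [7] addr=0x7f blk=7 s=1: MISS | VC [15, 5, 3]
  [8] addr=0x3e blk=3 s=1: VC-HIT | VC [15, 5, 7]
  [9] addr=0x3d blk=3 s=1: L1-HIT | VC [15, 5, 7]
  [10] addr=0x53 blk=5 s=1: VC-HIT | VC [15, 3, 7]
  [11] addr=0x5a blk=5 s=1: L1-HIT | VC [15, 3, 7]
  [12] addr=0x39 blk=3 s=1: VC-HIT | VC [15, 5, 7]
  [13] addr=0x35 blk=3 s=1: L1-HIT | VC [15, 5, 7]
  [14] addr=0xf3 blk=15 s=1: VC-HIT | VC [3, 5, 7]
  [15] addr=0x3f blk=3 s=1: VC-HIT | VC [15, 5, 7]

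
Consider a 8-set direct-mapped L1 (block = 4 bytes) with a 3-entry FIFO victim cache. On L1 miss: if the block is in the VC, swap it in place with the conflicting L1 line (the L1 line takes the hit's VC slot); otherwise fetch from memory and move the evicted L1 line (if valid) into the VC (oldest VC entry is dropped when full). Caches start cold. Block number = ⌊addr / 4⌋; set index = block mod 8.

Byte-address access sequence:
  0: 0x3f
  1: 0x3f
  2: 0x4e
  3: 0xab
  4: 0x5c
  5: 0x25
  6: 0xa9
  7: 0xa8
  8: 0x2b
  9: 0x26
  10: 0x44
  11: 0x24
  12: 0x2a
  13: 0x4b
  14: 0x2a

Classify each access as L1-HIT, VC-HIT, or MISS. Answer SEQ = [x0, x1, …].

SEQ = [MISS, L1-HIT, MISS, MISS, MISS, MISS, L1-HIT, L1-HIT, MISS, L1-HIT, MISS, VC-HIT, L1-HIT, MISS, VC-HIT]

  [0] addr=0x3f blk=15 s=7: MISS | VC []
  [1] addr=0x3f blk=15 s=7: L1-HIT | VC []
  [2] addr=0x4e blk=19 s=3: MISS | VC []
  [3] addr=0xab blk=42 s=2: MISS | VC []
  [4] addr=0x5c blk=23 s=7: MISS | VC [15]
  [5] addr=0x25 blk=9 s=1: MISS | VC [15]
  [6] addr=0xa9 blk=42 s=2: L1-HIT | VC [15]
  [7] addr=0xa8 blk=42 s=2: L1-HIT | VC [15]
  [8] addr=0x2b blk=10 s=2: MISS | VC [15, 42]
  [9] addr=0x26 blk=9 s=1: L1-HIT | VC [15, 42]
  [10] addr=0x44 blk=17 s=1: MISS | VC [15, 42, 9]
  [11] addr=0x24 blk=9 s=1: VC-HIT | VC [15, 42, 17]
  [12] addr=0x2a blk=10 s=2: L1-HIT | VC [15, 42, 17]
  [13] addr=0x4b blk=18 s=2: MISS | VC [42, 17, 10]
  [14] addr=0x2a blk=10 s=2: VC-HIT | VC [42, 17, 18]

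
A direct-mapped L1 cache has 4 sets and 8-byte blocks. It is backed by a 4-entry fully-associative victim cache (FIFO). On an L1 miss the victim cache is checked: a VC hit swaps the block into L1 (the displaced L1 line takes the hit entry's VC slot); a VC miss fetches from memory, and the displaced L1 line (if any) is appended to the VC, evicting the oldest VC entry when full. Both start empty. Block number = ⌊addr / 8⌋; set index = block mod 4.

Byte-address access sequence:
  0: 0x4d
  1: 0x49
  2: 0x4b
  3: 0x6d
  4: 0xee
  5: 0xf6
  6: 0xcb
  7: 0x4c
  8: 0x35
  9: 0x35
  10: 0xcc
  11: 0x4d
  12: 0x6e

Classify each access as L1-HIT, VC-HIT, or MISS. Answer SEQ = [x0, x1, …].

#0 0x4d→b9/s1 MISS; vc=[]
#1 0x49→b9/s1 L1-HIT; vc=[]
#2 0x4b→b9/s1 L1-HIT; vc=[]
#3 0x6d→b13/s1 MISS; vc=[9]
#4 0xee→b29/s1 MISS; vc=[9,13]
#5 0xf6→b30/s2 MISS; vc=[9,13]
#6 0xcb→b25/s1 MISS; vc=[9,13,29]
#7 0x4c→b9/s1 VC-HIT; vc=[25,13,29]
#8 0x35→b6/s2 MISS; vc=[25,13,29,30]
#9 0x35→b6/s2 L1-HIT; vc=[25,13,29,30]
#10 0xcc→b25/s1 VC-HIT; vc=[9,13,29,30]
#11 0x4d→b9/s1 VC-HIT; vc=[25,13,29,30]
#12 0x6e→b13/s1 VC-HIT; vc=[25,9,29,30]

SEQ = [MISS, L1-HIT, L1-HIT, MISS, MISS, MISS, MISS, VC-HIT, MISS, L1-HIT, VC-HIT, VC-HIT, VC-HIT]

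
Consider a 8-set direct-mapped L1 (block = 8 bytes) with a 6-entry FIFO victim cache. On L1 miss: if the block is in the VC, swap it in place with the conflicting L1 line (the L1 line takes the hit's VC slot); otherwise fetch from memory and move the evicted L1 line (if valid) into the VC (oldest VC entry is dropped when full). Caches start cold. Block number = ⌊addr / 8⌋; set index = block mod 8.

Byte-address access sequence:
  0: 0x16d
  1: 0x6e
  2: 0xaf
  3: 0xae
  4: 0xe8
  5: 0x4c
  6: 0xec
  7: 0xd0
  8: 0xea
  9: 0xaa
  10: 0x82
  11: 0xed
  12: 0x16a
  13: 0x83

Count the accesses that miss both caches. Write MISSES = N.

#0 0x16d→b45/s5 MISS; vc=[]
#1 0x6e→b13/s5 MISS; vc=[45]
#2 0xaf→b21/s5 MISS; vc=[45,13]
#3 0xae→b21/s5 L1-HIT; vc=[45,13]
#4 0xe8→b29/s5 MISS; vc=[45,13,21]
#5 0x4c→b9/s1 MISS; vc=[45,13,21]
#6 0xec→b29/s5 L1-HIT; vc=[45,13,21]
#7 0xd0→b26/s2 MISS; vc=[45,13,21]
#8 0xea→b29/s5 L1-HIT; vc=[45,13,21]
#9 0xaa→b21/s5 VC-HIT; vc=[45,13,29]
#10 0x82→b16/s0 MISS; vc=[45,13,29]
#11 0xed→b29/s5 VC-HIT; vc=[45,13,21]
#12 0x16a→b45/s5 VC-HIT; vc=[29,13,21]
#13 0x83→b16/s0 L1-HIT; vc=[29,13,21]

MISSES = 7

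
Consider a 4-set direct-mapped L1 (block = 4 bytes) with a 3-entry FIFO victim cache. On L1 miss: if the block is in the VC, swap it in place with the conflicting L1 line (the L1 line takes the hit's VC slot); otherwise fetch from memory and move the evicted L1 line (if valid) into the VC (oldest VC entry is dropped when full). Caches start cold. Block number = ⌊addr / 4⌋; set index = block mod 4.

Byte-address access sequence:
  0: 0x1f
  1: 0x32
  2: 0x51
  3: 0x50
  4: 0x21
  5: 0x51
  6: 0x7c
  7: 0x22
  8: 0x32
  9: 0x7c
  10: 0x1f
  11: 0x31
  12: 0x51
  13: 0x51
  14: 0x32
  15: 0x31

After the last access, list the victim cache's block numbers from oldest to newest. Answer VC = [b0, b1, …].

  [0] addr=0x1f blk=7 s=3: MISS | VC []
  [1] addr=0x32 blk=12 s=0: MISS | VC []
  [2] addr=0x51 blk=20 s=0: MISS | VC [12]
  [3] addr=0x50 blk=20 s=0: L1-HIT | VC [12]
  [4] addr=0x21 blk=8 s=0: MISS | VC [12, 20]
  [5] addr=0x51 blk=20 s=0: VC-HIT | VC [12, 8]
  [6] addr=0x7c blk=31 s=3: MISS | VC [12, 8, 7]
  [7] addr=0x22 blk=8 s=0: VC-HIT | VC [12, 20, 7]
  [8] addr=0x32 blk=12 s=0: VC-HIT | VC [8, 20, 7]
  [9] addr=0x7c blk=31 s=3: L1-HIT | VC [8, 20, 7]
  [10] addr=0x1f blk=7 s=3: VC-HIT | VC [8, 20, 31]
  [11] addr=0x31 blk=12 s=0: L1-HIT | VC [8, 20, 31]
  [12] addr=0x51 blk=20 s=0: VC-HIT | VC [8, 12, 31]
  [13] addr=0x51 blk=20 s=0: L1-HIT | VC [8, 12, 31]
  [14] addr=0x32 blk=12 s=0: VC-HIT | VC [8, 20, 31]
  [15] addr=0x31 blk=12 s=0: L1-HIT | VC [8, 20, 31]

VC = [8, 20, 31]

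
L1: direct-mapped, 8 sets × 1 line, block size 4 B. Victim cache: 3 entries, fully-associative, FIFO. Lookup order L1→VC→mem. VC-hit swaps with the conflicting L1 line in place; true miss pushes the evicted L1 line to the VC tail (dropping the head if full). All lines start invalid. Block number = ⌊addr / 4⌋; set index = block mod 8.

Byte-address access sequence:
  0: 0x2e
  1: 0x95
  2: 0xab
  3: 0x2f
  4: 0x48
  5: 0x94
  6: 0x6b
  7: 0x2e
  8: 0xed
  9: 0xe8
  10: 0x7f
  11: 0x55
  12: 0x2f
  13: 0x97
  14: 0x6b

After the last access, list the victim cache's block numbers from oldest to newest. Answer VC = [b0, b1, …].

  [0] addr=0x2e blk=11 s=3: MISS | VC []
  [1] addr=0x95 blk=37 s=5: MISS | VC []
  [2] addr=0xab blk=42 s=2: MISS | VC []
  [3] addr=0x2f blk=11 s=3: L1-HIT | VC []
  [4] addr=0x48 blk=18 s=2: MISS | VC [42]
  [5] addr=0x94 blk=37 s=5: L1-HIT | VC [42]
  [6] addr=0x6b blk=26 s=2: MISS | VC [42, 18]
  [7] addr=0x2e blk=11 s=3: L1-HIT | VC [42, 18]
  [8] addr=0xed blk=59 s=3: MISS | VC [42, 18, 11]
  [9] addr=0xe8 blk=58 s=2: MISS | VC [18, 11, 26]
  [10] addr=0x7f blk=31 s=7: MISS | VC [18, 11, 26]
  [11] addr=0x55 blk=21 s=5: MISS | VC [11, 26, 37]
  [12] addr=0x2f blk=11 s=3: VC-HIT | VC [59, 26, 37]
  [13] addr=0x97 blk=37 s=5: VC-HIT | VC [59, 26, 21]
  [14] addr=0x6b blk=26 s=2: VC-HIT | VC [59, 58, 21]

VC = [59, 58, 21]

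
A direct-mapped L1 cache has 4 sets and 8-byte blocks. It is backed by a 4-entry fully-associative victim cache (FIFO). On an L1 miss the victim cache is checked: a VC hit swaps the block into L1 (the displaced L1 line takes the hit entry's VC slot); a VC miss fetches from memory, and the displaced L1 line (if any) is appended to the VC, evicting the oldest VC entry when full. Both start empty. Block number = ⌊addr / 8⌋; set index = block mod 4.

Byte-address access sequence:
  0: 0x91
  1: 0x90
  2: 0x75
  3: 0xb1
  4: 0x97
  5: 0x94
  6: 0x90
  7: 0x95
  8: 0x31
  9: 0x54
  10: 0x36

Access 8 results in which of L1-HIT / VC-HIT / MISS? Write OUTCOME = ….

OUTCOME = MISS

  [0] addr=0x91 blk=18 s=2: MISS | VC []
  [1] addr=0x90 blk=18 s=2: L1-HIT | VC []
  [2] addr=0x75 blk=14 s=2: MISS | VC [18]
  [3] addr=0xb1 blk=22 s=2: MISS | VC [18, 14]
  [4] addr=0x97 blk=18 s=2: VC-HIT | VC [22, 14]
  [5] addr=0x94 blk=18 s=2: L1-HIT | VC [22, 14]
  [6] addr=0x90 blk=18 s=2: L1-HIT | VC [22, 14]
  [7] addr=0x95 blk=18 s=2: L1-HIT | VC [22, 14]
  [8] addr=0x31 blk=6 s=2: MISS | VC [22, 14, 18]
  [9] addr=0x54 blk=10 s=2: MISS | VC [22, 14, 18, 6]
  [10] addr=0x36 blk=6 s=2: VC-HIT | VC [22, 14, 18, 10]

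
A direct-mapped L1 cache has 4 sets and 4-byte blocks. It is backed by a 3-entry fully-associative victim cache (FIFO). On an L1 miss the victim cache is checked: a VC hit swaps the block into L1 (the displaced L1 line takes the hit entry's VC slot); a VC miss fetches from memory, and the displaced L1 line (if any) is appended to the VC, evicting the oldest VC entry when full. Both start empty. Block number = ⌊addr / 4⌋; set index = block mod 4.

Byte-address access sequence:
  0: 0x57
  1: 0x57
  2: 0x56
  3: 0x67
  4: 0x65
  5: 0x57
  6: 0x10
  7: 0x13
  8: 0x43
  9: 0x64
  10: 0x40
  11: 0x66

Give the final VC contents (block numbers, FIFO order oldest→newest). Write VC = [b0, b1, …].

#0 0x57→b21/s1 MISS; vc=[]
#1 0x57→b21/s1 L1-HIT; vc=[]
#2 0x56→b21/s1 L1-HIT; vc=[]
#3 0x67→b25/s1 MISS; vc=[21]
#4 0x65→b25/s1 L1-HIT; vc=[21]
#5 0x57→b21/s1 VC-HIT; vc=[25]
#6 0x10→b4/s0 MISS; vc=[25]
#7 0x13→b4/s0 L1-HIT; vc=[25]
#8 0x43→b16/s0 MISS; vc=[25,4]
#9 0x64→b25/s1 VC-HIT; vc=[21,4]
#10 0x40→b16/s0 L1-HIT; vc=[21,4]
#11 0x66→b25/s1 L1-HIT; vc=[21,4]

VC = [21, 4]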